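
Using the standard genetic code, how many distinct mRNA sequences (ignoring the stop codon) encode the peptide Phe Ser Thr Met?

Phe: 2 codons.
Ser: 6 codons.
Thr: 4 codons.
Met: 1 codon.
2 × 6 × 4 × 1 = 48.

48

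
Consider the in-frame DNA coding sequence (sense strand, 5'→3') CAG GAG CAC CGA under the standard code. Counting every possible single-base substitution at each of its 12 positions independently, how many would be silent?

7

Codon 1 (CAG, Gln): 1 synonymous substitution.
Codon 2 (GAG, Glu): 1 synonymous substitution.
Codon 3 (CAC, His): 1 synonymous substitution.
Codon 4 (CGA, Arg): 4 synonymous substitutions.
Total: 1 + 1 + 1 + 4 = 7.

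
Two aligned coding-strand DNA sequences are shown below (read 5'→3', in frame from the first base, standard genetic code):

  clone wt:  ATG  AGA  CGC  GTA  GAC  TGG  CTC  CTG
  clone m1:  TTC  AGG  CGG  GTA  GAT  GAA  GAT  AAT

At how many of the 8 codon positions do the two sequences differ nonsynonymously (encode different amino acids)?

Codon 1: ATG Met / TTC Phe — nonsynonymous.
Codon 2: AGA Arg / AGG Arg — synonymous.
Codon 3: CGC Arg / CGG Arg — synonymous.
Codon 4: GTA Val / GTA Val — identical.
Codon 5: GAC Asp / GAT Asp — synonymous.
Codon 6: TGG Trp / GAA Glu — nonsynonymous.
Codon 7: CTC Leu / GAT Asp — nonsynonymous.
Codon 8: CTG Leu / AAT Asn — nonsynonymous.
Nonsynonymous differences: 4.

4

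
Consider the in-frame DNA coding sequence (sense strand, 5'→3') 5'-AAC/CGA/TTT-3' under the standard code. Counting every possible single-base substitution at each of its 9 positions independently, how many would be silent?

6

Codon 1 (AAC, Asn): 1 synonymous substitution.
Codon 2 (CGA, Arg): 4 synonymous substitutions.
Codon 3 (TTT, Phe): 1 synonymous substitution.
Total: 1 + 4 + 1 = 6.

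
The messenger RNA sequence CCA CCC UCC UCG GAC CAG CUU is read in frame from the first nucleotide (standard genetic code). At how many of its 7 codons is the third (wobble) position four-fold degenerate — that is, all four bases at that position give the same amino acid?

Codon 1 CCA (Pro): third position 4-fold.
Codon 2 CCC (Pro): third position 4-fold.
Codon 3 UCC (Ser): third position 4-fold.
Codon 4 UCG (Ser): third position 4-fold.
Codon 5 GAC (Asp): third position 2-fold.
Codon 6 CAG (Gln): third position 2-fold.
Codon 7 CUU (Leu): third position 4-fold.
Four-fold degenerate third positions: 5.

5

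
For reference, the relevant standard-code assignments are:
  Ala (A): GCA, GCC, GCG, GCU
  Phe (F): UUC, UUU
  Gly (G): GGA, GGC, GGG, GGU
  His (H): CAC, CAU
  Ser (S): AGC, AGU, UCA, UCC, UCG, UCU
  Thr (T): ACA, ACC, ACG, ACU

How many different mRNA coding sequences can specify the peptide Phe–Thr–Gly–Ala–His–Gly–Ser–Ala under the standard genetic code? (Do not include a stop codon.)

Phe: 2 codons.
Thr: 4 codons.
Gly: 4 codons.
Ala: 4 codons.
His: 2 codons.
Gly: 4 codons.
Ser: 6 codons.
Ala: 4 codons.
2 × 4 × 4 × 4 × 2 × 4 × 6 × 4 = 24576.

24576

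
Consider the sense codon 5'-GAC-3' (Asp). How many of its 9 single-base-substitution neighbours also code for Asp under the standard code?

1

Position 1: none → 0 synonymous.
Position 2: none → 0 synonymous.
Position 3: GAU → 1 synonymous.
Total: 0 + 0 + 1 = 1.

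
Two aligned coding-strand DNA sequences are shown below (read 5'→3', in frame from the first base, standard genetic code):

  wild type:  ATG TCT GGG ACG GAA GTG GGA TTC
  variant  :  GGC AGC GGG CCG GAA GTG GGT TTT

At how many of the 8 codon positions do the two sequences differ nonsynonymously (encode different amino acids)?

Codon 1: ATG Met / GGC Gly — nonsynonymous.
Codon 2: TCT Ser / AGC Ser — synonymous.
Codon 3: GGG Gly / GGG Gly — identical.
Codon 4: ACG Thr / CCG Pro — nonsynonymous.
Codon 5: GAA Glu / GAA Glu — identical.
Codon 6: GTG Val / GTG Val — identical.
Codon 7: GGA Gly / GGT Gly — synonymous.
Codon 8: TTC Phe / TTT Phe — synonymous.
Nonsynonymous differences: 2.

2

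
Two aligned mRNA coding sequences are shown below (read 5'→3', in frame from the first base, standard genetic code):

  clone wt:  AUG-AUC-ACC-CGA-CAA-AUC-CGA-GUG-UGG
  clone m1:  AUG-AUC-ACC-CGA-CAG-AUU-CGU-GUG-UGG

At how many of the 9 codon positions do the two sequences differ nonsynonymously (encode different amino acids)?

Codon 1: AUG Met / AUG Met — identical.
Codon 2: AUC Ile / AUC Ile — identical.
Codon 3: ACC Thr / ACC Thr — identical.
Codon 4: CGA Arg / CGA Arg — identical.
Codon 5: CAA Gln / CAG Gln — synonymous.
Codon 6: AUC Ile / AUU Ile — synonymous.
Codon 7: CGA Arg / CGU Arg — synonymous.
Codon 8: GUG Val / GUG Val — identical.
Codon 9: UGG Trp / UGG Trp — identical.
Nonsynonymous differences: 0.

0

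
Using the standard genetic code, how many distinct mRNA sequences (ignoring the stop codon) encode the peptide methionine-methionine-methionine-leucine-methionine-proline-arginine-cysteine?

288

Met: 1 codon.
Met: 1 codon.
Met: 1 codon.
Leu: 6 codons.
Met: 1 codon.
Pro: 4 codons.
Arg: 6 codons.
Cys: 2 codons.
1 × 1 × 1 × 6 × 1 × 4 × 6 × 2 = 288.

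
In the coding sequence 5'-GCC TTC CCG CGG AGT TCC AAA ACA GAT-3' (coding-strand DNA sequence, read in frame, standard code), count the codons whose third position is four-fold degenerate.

Codon 1 GCC (Ala): third position 4-fold.
Codon 2 TTC (Phe): third position 2-fold.
Codon 3 CCG (Pro): third position 4-fold.
Codon 4 CGG (Arg): third position 4-fold.
Codon 5 AGT (Ser): third position 2-fold.
Codon 6 TCC (Ser): third position 4-fold.
Codon 7 AAA (Lys): third position 2-fold.
Codon 8 ACA (Thr): third position 4-fold.
Codon 9 GAT (Asp): third position 2-fold.
Four-fold degenerate third positions: 5.

5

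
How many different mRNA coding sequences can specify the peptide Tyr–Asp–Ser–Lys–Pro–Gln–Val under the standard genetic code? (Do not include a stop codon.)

Tyr: 2 codons.
Asp: 2 codons.
Ser: 6 codons.
Lys: 2 codons.
Pro: 4 codons.
Gln: 2 codons.
Val: 4 codons.
2 × 2 × 6 × 2 × 4 × 2 × 4 = 1536.

1536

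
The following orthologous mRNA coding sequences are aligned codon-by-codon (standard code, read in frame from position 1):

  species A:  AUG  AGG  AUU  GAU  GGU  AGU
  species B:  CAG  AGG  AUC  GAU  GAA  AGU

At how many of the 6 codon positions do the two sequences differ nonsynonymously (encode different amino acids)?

2

Codon 1: AUG Met / CAG Gln — nonsynonymous.
Codon 2: AGG Arg / AGG Arg — identical.
Codon 3: AUU Ile / AUC Ile — synonymous.
Codon 4: GAU Asp / GAU Asp — identical.
Codon 5: GGU Gly / GAA Glu — nonsynonymous.
Codon 6: AGU Ser / AGU Ser — identical.
Nonsynonymous differences: 2.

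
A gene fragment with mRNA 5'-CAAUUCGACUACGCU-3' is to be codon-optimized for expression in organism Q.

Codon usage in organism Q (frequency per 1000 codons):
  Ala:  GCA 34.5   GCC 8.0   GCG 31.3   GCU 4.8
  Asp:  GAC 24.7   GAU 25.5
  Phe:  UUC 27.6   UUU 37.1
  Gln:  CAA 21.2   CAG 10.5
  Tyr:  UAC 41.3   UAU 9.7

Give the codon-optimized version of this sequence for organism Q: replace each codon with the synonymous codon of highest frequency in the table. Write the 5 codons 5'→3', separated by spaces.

Codon 1 (Gln): best is CAA at 21.2.
Codon 2 (Phe): best is UUU at 37.1.
Codon 3 (Asp): best is GAU at 25.5.
Codon 4 (Tyr): best is UAC at 41.3.
Codon 5 (Ala): best is GCA at 34.5.

CAA UUU GAU UAC GCA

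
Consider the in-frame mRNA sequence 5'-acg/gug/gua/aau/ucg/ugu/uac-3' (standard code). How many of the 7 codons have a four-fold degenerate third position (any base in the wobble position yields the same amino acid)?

4

Codon 1 ACG (Thr): third position 4-fold.
Codon 2 GUG (Val): third position 4-fold.
Codon 3 GUA (Val): third position 4-fold.
Codon 4 AAU (Asn): third position 2-fold.
Codon 5 UCG (Ser): third position 4-fold.
Codon 6 UGU (Cys): third position 2-fold.
Codon 7 UAC (Tyr): third position 2-fold.
Four-fold degenerate third positions: 4.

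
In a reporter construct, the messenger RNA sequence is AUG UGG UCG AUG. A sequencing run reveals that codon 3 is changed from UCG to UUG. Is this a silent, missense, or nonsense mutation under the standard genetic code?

missense

Position 8 falls in codon 3: UCG → Ser.
After the substitution the codon is UUG → Leu.
Ser ≠ Leu, so this is a missense mutation.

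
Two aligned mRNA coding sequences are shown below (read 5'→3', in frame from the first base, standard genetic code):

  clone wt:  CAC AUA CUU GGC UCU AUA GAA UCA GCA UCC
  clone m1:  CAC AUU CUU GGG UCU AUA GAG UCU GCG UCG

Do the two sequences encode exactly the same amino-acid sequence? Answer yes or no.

yes

Codon 1: CAC His / CAC His — identical.
Codon 2: AUA Ile / AUU Ile — synonymous.
Codon 3: CUU Leu / CUU Leu — identical.
Codon 4: GGC Gly / GGG Gly — synonymous.
Codon 5: UCU Ser / UCU Ser — identical.
Codon 6: AUA Ile / AUA Ile — identical.
Codon 7: GAA Glu / GAG Glu — synonymous.
Codon 8: UCA Ser / UCU Ser — synonymous.
Codon 9: GCA Ala / GCG Ala — synonymous.
Codon 10: UCC Ser / UCG Ser — synonymous.
Nonsynonymous differences: 0 → same protein.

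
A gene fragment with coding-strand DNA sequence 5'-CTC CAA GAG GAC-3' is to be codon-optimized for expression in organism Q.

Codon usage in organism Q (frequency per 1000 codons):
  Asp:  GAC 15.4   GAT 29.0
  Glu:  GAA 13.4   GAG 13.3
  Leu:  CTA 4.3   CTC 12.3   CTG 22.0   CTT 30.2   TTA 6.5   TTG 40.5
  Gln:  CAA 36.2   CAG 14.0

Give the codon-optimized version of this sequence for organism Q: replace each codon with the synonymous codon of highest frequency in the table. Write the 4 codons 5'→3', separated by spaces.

Codon 1 (Leu): best is TTG at 40.5.
Codon 2 (Gln): best is CAA at 36.2.
Codon 3 (Glu): best is GAA at 13.4.
Codon 4 (Asp): best is GAT at 29.0.

TTG CAA GAA GAT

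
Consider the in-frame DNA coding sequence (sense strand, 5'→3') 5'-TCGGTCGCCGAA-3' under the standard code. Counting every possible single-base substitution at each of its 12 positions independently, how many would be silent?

Codon 1 (TCG, Ser): 3 synonymous substitutions.
Codon 2 (GTC, Val): 3 synonymous substitutions.
Codon 3 (GCC, Ala): 3 synonymous substitutions.
Codon 4 (GAA, Glu): 1 synonymous substitution.
Total: 3 + 3 + 3 + 1 = 10.

10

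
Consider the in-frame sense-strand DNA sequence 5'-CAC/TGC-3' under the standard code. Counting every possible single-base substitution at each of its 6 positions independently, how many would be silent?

2

Codon 1 (CAC, His): 1 synonymous substitution.
Codon 2 (TGC, Cys): 1 synonymous substitution.
Total: 1 + 1 = 2.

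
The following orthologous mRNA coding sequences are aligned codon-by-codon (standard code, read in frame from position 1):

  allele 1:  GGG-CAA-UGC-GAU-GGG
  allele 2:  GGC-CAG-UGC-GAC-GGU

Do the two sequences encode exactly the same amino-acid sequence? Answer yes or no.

Codon 1: GGG Gly / GGC Gly — synonymous.
Codon 2: CAA Gln / CAG Gln — synonymous.
Codon 3: UGC Cys / UGC Cys — identical.
Codon 4: GAU Asp / GAC Asp — synonymous.
Codon 5: GGG Gly / GGU Gly — synonymous.
Nonsynonymous differences: 0 → same protein.

yes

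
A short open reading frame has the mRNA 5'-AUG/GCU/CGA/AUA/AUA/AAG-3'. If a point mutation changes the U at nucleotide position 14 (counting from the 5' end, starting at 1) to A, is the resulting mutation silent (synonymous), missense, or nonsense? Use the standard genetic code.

Position 14 falls in codon 5: AUA → Ile.
After the substitution the codon is AAA → Lys.
Ile ≠ Lys, so this is a missense mutation.

missense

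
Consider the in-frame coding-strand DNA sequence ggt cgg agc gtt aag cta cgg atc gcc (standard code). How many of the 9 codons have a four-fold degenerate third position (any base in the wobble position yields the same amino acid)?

Codon 1 GGT (Gly): third position 4-fold.
Codon 2 CGG (Arg): third position 4-fold.
Codon 3 AGC (Ser): third position 2-fold.
Codon 4 GTT (Val): third position 4-fold.
Codon 5 AAG (Lys): third position 2-fold.
Codon 6 CTA (Leu): third position 4-fold.
Codon 7 CGG (Arg): third position 4-fold.
Codon 8 ATC (Ile): third position 3-fold.
Codon 9 GCC (Ala): third position 4-fold.
Four-fold degenerate third positions: 6.

6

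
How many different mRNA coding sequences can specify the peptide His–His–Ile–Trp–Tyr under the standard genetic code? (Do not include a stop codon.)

24

His: 2 codons.
His: 2 codons.
Ile: 3 codons.
Trp: 1 codon.
Tyr: 2 codons.
2 × 2 × 3 × 1 × 2 = 24.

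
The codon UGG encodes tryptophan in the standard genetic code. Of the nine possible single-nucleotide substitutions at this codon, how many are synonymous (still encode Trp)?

0

Position 1: none → 0 synonymous.
Position 2: none → 0 synonymous.
Position 3: none → 0 synonymous.
Total: 0 + 0 + 0 = 0.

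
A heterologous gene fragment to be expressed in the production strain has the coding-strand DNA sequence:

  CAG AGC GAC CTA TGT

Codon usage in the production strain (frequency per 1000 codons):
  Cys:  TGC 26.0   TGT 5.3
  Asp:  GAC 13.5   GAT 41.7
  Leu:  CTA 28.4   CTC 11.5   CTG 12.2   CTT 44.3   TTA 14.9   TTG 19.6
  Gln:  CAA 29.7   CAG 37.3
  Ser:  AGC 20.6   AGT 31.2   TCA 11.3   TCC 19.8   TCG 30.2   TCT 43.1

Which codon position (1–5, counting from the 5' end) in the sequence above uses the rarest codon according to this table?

5

Codon 1 CAG (Gln): 37.3 per 1000.
Codon 2 AGC (Ser): 20.6 per 1000.
Codon 3 GAC (Asp): 13.5 per 1000.
Codon 4 CTA (Leu): 28.4 per 1000.
Codon 5 TGT (Cys): 5.3 per 1000.
Lowest frequency is 5.3 at codon 5.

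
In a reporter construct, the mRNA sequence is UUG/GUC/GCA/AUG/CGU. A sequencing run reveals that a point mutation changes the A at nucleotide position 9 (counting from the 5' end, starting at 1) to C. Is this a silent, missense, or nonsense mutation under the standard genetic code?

Position 9 falls in codon 3: GCA → Ala.
After the substitution the codon is GCC → Ala.
Both encode Ala, so the change is synonymous.

silent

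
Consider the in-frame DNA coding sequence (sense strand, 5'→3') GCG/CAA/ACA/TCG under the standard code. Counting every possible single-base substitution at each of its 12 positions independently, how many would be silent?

10

Codon 1 (GCG, Ala): 3 synonymous substitutions.
Codon 2 (CAA, Gln): 1 synonymous substitution.
Codon 3 (ACA, Thr): 3 synonymous substitutions.
Codon 4 (TCG, Ser): 3 synonymous substitutions.
Total: 3 + 1 + 3 + 3 = 10.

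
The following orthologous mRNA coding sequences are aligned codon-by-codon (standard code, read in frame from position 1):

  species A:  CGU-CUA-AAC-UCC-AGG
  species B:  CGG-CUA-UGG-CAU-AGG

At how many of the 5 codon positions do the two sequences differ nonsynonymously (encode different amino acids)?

2

Codon 1: CGU Arg / CGG Arg — synonymous.
Codon 2: CUA Leu / CUA Leu — identical.
Codon 3: AAC Asn / UGG Trp — nonsynonymous.
Codon 4: UCC Ser / CAU His — nonsynonymous.
Codon 5: AGG Arg / AGG Arg — identical.
Nonsynonymous differences: 2.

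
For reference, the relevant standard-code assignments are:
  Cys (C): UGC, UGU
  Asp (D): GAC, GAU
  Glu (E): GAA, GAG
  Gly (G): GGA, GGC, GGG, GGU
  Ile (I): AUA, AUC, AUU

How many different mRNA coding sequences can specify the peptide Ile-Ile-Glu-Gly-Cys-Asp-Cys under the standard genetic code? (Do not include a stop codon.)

576

Ile: 3 codons.
Ile: 3 codons.
Glu: 2 codons.
Gly: 4 codons.
Cys: 2 codons.
Asp: 2 codons.
Cys: 2 codons.
3 × 3 × 2 × 4 × 2 × 2 × 2 = 576.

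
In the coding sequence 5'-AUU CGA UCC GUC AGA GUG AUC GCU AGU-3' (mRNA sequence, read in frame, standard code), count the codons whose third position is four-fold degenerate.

5

Codon 1 AUU (Ile): third position 3-fold.
Codon 2 CGA (Arg): third position 4-fold.
Codon 3 UCC (Ser): third position 4-fold.
Codon 4 GUC (Val): third position 4-fold.
Codon 5 AGA (Arg): third position 2-fold.
Codon 6 GUG (Val): third position 4-fold.
Codon 7 AUC (Ile): third position 3-fold.
Codon 8 GCU (Ala): third position 4-fold.
Codon 9 AGU (Ser): third position 2-fold.
Four-fold degenerate third positions: 5.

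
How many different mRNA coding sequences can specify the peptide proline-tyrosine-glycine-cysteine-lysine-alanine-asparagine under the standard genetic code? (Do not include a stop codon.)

1024

Pro: 4 codons.
Tyr: 2 codons.
Gly: 4 codons.
Cys: 2 codons.
Lys: 2 codons.
Ala: 4 codons.
Asn: 2 codons.
4 × 2 × 4 × 2 × 2 × 4 × 2 = 1024.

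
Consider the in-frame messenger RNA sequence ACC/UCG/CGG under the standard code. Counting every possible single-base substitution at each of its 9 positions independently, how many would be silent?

10

Codon 1 (ACC, Thr): 3 synonymous substitutions.
Codon 2 (UCG, Ser): 3 synonymous substitutions.
Codon 3 (CGG, Arg): 4 synonymous substitutions.
Total: 3 + 3 + 4 = 10.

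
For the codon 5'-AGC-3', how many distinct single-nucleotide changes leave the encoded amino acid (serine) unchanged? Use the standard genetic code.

1

Position 1: none → 0 synonymous.
Position 2: none → 0 synonymous.
Position 3: AGU → 1 synonymous.
Total: 0 + 0 + 1 = 1.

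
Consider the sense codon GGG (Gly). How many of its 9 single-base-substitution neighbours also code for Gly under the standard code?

3

Position 1: none → 0 synonymous.
Position 2: none → 0 synonymous.
Position 3: GGT, GGC, GGA → 3 synonymous.
Total: 0 + 0 + 3 = 3.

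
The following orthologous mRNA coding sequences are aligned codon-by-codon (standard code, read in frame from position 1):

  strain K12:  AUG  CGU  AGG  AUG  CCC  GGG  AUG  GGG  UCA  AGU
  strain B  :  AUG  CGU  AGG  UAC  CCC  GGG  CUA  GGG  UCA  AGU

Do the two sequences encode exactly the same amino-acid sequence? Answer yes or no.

Codon 1: AUG Met / AUG Met — identical.
Codon 2: CGU Arg / CGU Arg — identical.
Codon 3: AGG Arg / AGG Arg — identical.
Codon 4: AUG Met / UAC Tyr — nonsynonymous.
Codon 5: CCC Pro / CCC Pro — identical.
Codon 6: GGG Gly / GGG Gly — identical.
Codon 7: AUG Met / CUA Leu — nonsynonymous.
Codon 8: GGG Gly / GGG Gly — identical.
Codon 9: UCA Ser / UCA Ser — identical.
Codon 10: AGU Ser / AGU Ser — identical.
Nonsynonymous differences: 2 → different protein.

no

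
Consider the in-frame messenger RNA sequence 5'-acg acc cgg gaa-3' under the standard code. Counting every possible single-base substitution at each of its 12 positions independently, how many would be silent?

11

Codon 1 (ACG, Thr): 3 synonymous substitutions.
Codon 2 (ACC, Thr): 3 synonymous substitutions.
Codon 3 (CGG, Arg): 4 synonymous substitutions.
Codon 4 (GAA, Glu): 1 synonymous substitution.
Total: 3 + 3 + 4 + 1 = 11.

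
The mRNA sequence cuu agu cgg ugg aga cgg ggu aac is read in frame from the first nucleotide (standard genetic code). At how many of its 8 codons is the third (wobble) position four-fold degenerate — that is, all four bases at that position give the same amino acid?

Codon 1 CUU (Leu): third position 4-fold.
Codon 2 AGU (Ser): third position 2-fold.
Codon 3 CGG (Arg): third position 4-fold.
Codon 4 UGG (Trp): third position 1-fold.
Codon 5 AGA (Arg): third position 2-fold.
Codon 6 CGG (Arg): third position 4-fold.
Codon 7 GGU (Gly): third position 4-fold.
Codon 8 AAC (Asn): third position 2-fold.
Four-fold degenerate third positions: 4.

4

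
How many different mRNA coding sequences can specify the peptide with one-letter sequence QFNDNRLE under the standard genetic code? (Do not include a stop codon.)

Gln: 2 codons.
Phe: 2 codons.
Asn: 2 codons.
Asp: 2 codons.
Asn: 2 codons.
Arg: 6 codons.
Leu: 6 codons.
Glu: 2 codons.
2 × 2 × 2 × 2 × 2 × 6 × 6 × 2 = 2304.

2304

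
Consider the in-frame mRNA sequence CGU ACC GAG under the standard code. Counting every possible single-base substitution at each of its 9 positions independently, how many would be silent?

Codon 1 (CGU, Arg): 3 synonymous substitutions.
Codon 2 (ACC, Thr): 3 synonymous substitutions.
Codon 3 (GAG, Glu): 1 synonymous substitution.
Total: 3 + 3 + 1 = 7.

7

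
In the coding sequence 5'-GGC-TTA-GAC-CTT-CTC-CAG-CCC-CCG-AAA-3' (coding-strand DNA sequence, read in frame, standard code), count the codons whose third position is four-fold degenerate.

5

Codon 1 GGC (Gly): third position 4-fold.
Codon 2 TTA (Leu): third position 2-fold.
Codon 3 GAC (Asp): third position 2-fold.
Codon 4 CTT (Leu): third position 4-fold.
Codon 5 CTC (Leu): third position 4-fold.
Codon 6 CAG (Gln): third position 2-fold.
Codon 7 CCC (Pro): third position 4-fold.
Codon 8 CCG (Pro): third position 4-fold.
Codon 9 AAA (Lys): third position 2-fold.
Four-fold degenerate third positions: 5.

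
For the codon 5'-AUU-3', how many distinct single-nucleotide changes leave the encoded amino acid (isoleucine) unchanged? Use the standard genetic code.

Position 1: none → 0 synonymous.
Position 2: none → 0 synonymous.
Position 3: AUC, AUA → 2 synonymous.
Total: 0 + 0 + 2 = 2.

2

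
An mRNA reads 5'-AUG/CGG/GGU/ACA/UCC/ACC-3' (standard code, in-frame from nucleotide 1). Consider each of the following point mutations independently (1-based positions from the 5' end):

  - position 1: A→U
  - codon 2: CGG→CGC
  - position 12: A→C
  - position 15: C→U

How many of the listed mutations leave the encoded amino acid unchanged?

Codon 1: AUG (Met) → UUG (Leu) — missense.
Codon 2: CGG (Arg) → CGC (Arg) — synonymous.
Codon 4: ACA (Thr) → ACC (Thr) — synonymous.
Codon 5: UCC (Ser) → UCU (Ser) — synonymous.
Synonymous: 3 of 4.

3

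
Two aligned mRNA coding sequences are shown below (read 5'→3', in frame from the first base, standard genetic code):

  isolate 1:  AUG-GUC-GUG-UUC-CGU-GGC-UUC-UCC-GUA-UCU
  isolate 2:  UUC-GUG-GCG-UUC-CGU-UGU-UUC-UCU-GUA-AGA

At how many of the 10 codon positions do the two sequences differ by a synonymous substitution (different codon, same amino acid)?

2

Codon 1: AUG Met / UUC Phe — nonsynonymous.
Codon 2: GUC Val / GUG Val — synonymous.
Codon 3: GUG Val / GCG Ala — nonsynonymous.
Codon 4: UUC Phe / UUC Phe — identical.
Codon 5: CGU Arg / CGU Arg — identical.
Codon 6: GGC Gly / UGU Cys — nonsynonymous.
Codon 7: UUC Phe / UUC Phe — identical.
Codon 8: UCC Ser / UCU Ser — synonymous.
Codon 9: GUA Val / GUA Val — identical.
Codon 10: UCU Ser / AGA Arg — nonsynonymous.
Synonymous differences: 2.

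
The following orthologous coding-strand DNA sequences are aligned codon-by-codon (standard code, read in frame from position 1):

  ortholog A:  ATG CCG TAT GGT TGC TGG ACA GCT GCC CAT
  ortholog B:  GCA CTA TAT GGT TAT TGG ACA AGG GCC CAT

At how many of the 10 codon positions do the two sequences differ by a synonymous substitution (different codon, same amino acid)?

Codon 1: ATG Met / GCA Ala — nonsynonymous.
Codon 2: CCG Pro / CTA Leu — nonsynonymous.
Codon 3: TAT Tyr / TAT Tyr — identical.
Codon 4: GGT Gly / GGT Gly — identical.
Codon 5: TGC Cys / TAT Tyr — nonsynonymous.
Codon 6: TGG Trp / TGG Trp — identical.
Codon 7: ACA Thr / ACA Thr — identical.
Codon 8: GCT Ala / AGG Arg — nonsynonymous.
Codon 9: GCC Ala / GCC Ala — identical.
Codon 10: CAT His / CAT His — identical.
Synonymous differences: 0.

0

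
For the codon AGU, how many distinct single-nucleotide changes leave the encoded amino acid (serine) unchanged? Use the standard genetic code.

Position 1: none → 0 synonymous.
Position 2: none → 0 synonymous.
Position 3: AGC → 1 synonymous.
Total: 0 + 0 + 1 = 1.

1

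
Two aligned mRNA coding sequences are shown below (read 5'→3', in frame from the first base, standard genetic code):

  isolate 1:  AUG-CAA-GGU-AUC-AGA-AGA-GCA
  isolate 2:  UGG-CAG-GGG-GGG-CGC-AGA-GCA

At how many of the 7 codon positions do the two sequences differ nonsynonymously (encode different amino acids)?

2

Codon 1: AUG Met / UGG Trp — nonsynonymous.
Codon 2: CAA Gln / CAG Gln — synonymous.
Codon 3: GGU Gly / GGG Gly — synonymous.
Codon 4: AUC Ile / GGG Gly — nonsynonymous.
Codon 5: AGA Arg / CGC Arg — synonymous.
Codon 6: AGA Arg / AGA Arg — identical.
Codon 7: GCA Ala / GCA Ala — identical.
Nonsynonymous differences: 2.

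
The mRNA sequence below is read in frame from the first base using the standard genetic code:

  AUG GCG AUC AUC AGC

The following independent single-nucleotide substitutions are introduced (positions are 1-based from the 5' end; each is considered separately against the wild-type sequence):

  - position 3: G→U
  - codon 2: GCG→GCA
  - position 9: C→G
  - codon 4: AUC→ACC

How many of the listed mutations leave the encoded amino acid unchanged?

1

Codon 1: AUG (Met) → AUU (Ile) — missense.
Codon 2: GCG (Ala) → GCA (Ala) — synonymous.
Codon 3: AUC (Ile) → AUG (Met) — missense.
Codon 4: AUC (Ile) → ACC (Thr) — missense.
Synonymous: 1 of 4.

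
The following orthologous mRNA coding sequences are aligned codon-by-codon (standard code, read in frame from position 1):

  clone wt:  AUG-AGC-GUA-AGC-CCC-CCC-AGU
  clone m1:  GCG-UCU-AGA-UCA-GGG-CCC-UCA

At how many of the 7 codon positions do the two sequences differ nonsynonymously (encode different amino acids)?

Codon 1: AUG Met / GCG Ala — nonsynonymous.
Codon 2: AGC Ser / UCU Ser — synonymous.
Codon 3: GUA Val / AGA Arg — nonsynonymous.
Codon 4: AGC Ser / UCA Ser — synonymous.
Codon 5: CCC Pro / GGG Gly — nonsynonymous.
Codon 6: CCC Pro / CCC Pro — identical.
Codon 7: AGU Ser / UCA Ser — synonymous.
Nonsynonymous differences: 3.

3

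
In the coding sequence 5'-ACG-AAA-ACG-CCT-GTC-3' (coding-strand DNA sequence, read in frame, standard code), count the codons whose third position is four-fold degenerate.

Codon 1 ACG (Thr): third position 4-fold.
Codon 2 AAA (Lys): third position 2-fold.
Codon 3 ACG (Thr): third position 4-fold.
Codon 4 CCT (Pro): third position 4-fold.
Codon 5 GTC (Val): third position 4-fold.
Four-fold degenerate third positions: 4.

4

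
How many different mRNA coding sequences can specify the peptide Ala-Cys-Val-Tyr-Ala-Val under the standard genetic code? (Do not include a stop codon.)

1024

Ala: 4 codons.
Cys: 2 codons.
Val: 4 codons.
Tyr: 2 codons.
Ala: 4 codons.
Val: 4 codons.
4 × 2 × 4 × 2 × 4 × 4 = 1024.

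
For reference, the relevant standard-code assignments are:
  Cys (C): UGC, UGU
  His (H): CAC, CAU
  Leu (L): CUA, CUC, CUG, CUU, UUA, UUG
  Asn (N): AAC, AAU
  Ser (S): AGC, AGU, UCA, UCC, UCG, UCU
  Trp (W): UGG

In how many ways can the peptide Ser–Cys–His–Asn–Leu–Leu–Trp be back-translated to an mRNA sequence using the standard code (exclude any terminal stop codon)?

Ser: 6 codons.
Cys: 2 codons.
His: 2 codons.
Asn: 2 codons.
Leu: 6 codons.
Leu: 6 codons.
Trp: 1 codon.
6 × 2 × 2 × 2 × 6 × 6 × 1 = 1728.

1728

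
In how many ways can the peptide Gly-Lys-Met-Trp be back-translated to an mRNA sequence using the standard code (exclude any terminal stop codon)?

8

Gly: 4 codons.
Lys: 2 codons.
Met: 1 codon.
Trp: 1 codon.
4 × 2 × 1 × 1 = 8.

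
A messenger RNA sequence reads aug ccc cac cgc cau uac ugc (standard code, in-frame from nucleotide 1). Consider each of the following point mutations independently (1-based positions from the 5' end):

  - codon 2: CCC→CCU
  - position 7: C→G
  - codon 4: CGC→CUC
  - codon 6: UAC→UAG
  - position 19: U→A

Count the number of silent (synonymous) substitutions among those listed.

1

Codon 2: CCC (Pro) → CCU (Pro) — synonymous.
Codon 3: CAC (His) → GAC (Asp) — missense.
Codon 4: CGC (Arg) → CUC (Leu) — missense.
Codon 6: UAC (Tyr) → UAG (Stop) — nonsense.
Codon 7: UGC (Cys) → AGC (Ser) — missense.
Synonymous: 1 of 5.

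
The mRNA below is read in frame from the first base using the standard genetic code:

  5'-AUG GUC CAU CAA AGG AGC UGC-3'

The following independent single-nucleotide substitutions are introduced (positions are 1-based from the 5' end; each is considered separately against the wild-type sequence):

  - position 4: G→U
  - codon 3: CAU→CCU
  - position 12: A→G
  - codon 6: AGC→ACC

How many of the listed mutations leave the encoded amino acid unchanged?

1

Codon 2: GUC (Val) → UUC (Phe) — missense.
Codon 3: CAU (His) → CCU (Pro) — missense.
Codon 4: CAA (Gln) → CAG (Gln) — synonymous.
Codon 6: AGC (Ser) → ACC (Thr) — missense.
Synonymous: 1 of 4.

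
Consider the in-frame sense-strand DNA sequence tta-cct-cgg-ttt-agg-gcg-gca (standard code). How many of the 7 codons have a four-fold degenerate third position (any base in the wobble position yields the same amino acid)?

4

Codon 1 TTA (Leu): third position 2-fold.
Codon 2 CCT (Pro): third position 4-fold.
Codon 3 CGG (Arg): third position 4-fold.
Codon 4 TTT (Phe): third position 2-fold.
Codon 5 AGG (Arg): third position 2-fold.
Codon 6 GCG (Ala): third position 4-fold.
Codon 7 GCA (Ala): third position 4-fold.
Four-fold degenerate third positions: 4.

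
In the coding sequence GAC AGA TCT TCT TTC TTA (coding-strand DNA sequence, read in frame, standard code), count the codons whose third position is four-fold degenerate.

Codon 1 GAC (Asp): third position 2-fold.
Codon 2 AGA (Arg): third position 2-fold.
Codon 3 TCT (Ser): third position 4-fold.
Codon 4 TCT (Ser): third position 4-fold.
Codon 5 TTC (Phe): third position 2-fold.
Codon 6 TTA (Leu): third position 2-fold.
Four-fold degenerate third positions: 2.

2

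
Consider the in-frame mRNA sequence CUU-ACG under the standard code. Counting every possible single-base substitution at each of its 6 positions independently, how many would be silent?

6

Codon 1 (CUU, Leu): 3 synonymous substitutions.
Codon 2 (ACG, Thr): 3 synonymous substitutions.
Total: 3 + 3 = 6.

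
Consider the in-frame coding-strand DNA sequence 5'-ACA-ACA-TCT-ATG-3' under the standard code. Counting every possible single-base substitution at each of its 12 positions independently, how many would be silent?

9

Codon 1 (ACA, Thr): 3 synonymous substitutions.
Codon 2 (ACA, Thr): 3 synonymous substitutions.
Codon 3 (TCT, Ser): 3 synonymous substitutions.
Codon 4 (ATG, Met): 0 synonymous substitutions.
Total: 3 + 3 + 3 + 0 = 9.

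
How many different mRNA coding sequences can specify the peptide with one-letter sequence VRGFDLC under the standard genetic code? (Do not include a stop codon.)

4608

Val: 4 codons.
Arg: 6 codons.
Gly: 4 codons.
Phe: 2 codons.
Asp: 2 codons.
Leu: 6 codons.
Cys: 2 codons.
4 × 6 × 4 × 2 × 2 × 6 × 2 = 4608.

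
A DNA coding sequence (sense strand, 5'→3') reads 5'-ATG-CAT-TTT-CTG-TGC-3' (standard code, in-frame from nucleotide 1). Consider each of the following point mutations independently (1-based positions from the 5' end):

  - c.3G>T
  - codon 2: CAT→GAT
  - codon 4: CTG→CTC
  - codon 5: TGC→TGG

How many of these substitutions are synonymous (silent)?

Codon 1: ATG (Met) → ATT (Ile) — missense.
Codon 2: CAT (His) → GAT (Asp) — missense.
Codon 4: CTG (Leu) → CTC (Leu) — synonymous.
Codon 5: TGC (Cys) → TGG (Trp) — missense.
Synonymous: 1 of 4.

1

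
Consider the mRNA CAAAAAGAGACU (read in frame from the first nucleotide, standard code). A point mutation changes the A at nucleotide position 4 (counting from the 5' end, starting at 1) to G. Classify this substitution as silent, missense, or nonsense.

missense

Position 4 falls in codon 2: AAA → Lys.
After the substitution the codon is GAA → Glu.
Lys ≠ Glu, so this is a missense mutation.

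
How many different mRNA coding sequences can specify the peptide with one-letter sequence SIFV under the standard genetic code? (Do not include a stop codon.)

Ser: 6 codons.
Ile: 3 codons.
Phe: 2 codons.
Val: 4 codons.
6 × 3 × 2 × 4 = 144.

144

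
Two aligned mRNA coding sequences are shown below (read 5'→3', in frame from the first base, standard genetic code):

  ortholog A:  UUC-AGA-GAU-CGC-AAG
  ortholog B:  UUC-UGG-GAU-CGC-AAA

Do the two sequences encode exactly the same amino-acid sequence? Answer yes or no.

Codon 1: UUC Phe / UUC Phe — identical.
Codon 2: AGA Arg / UGG Trp — nonsynonymous.
Codon 3: GAU Asp / GAU Asp — identical.
Codon 4: CGC Arg / CGC Arg — identical.
Codon 5: AAG Lys / AAA Lys — synonymous.
Nonsynonymous differences: 1 → different protein.

no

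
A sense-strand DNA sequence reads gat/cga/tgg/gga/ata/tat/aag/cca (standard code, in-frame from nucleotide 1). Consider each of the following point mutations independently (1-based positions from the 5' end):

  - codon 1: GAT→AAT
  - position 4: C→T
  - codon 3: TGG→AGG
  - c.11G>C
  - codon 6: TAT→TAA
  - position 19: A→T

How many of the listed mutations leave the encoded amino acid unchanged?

Codon 1: GAT (Asp) → AAT (Asn) — missense.
Codon 2: CGA (Arg) → TGA (Stop) — nonsense.
Codon 3: TGG (Trp) → AGG (Arg) — missense.
Codon 4: GGA (Gly) → GCA (Ala) — missense.
Codon 6: TAT (Tyr) → TAA (Stop) — nonsense.
Codon 7: AAG (Lys) → TAG (Stop) — nonsense.
Synonymous: 0 of 6.

0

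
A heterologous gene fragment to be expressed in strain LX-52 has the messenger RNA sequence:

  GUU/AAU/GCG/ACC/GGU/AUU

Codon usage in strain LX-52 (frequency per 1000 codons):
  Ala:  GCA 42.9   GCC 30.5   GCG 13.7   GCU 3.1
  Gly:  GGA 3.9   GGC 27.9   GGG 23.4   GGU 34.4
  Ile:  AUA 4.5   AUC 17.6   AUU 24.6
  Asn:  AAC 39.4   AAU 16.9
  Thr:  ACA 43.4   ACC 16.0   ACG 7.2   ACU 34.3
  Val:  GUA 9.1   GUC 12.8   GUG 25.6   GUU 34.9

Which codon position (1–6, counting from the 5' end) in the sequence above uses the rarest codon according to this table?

Codon 1 GUU (Val): 34.9 per 1000.
Codon 2 AAU (Asn): 16.9 per 1000.
Codon 3 GCG (Ala): 13.7 per 1000.
Codon 4 ACC (Thr): 16.0 per 1000.
Codon 5 GGU (Gly): 34.4 per 1000.
Codon 6 AUU (Ile): 24.6 per 1000.
Lowest frequency is 13.7 at codon 3.

3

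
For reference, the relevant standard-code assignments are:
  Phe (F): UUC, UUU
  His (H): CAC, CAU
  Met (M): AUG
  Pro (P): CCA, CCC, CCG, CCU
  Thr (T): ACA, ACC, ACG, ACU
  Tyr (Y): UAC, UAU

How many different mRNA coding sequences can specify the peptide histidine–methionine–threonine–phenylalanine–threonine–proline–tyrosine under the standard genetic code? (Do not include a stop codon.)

512

His: 2 codons.
Met: 1 codon.
Thr: 4 codons.
Phe: 2 codons.
Thr: 4 codons.
Pro: 4 codons.
Tyr: 2 codons.
2 × 1 × 4 × 2 × 4 × 4 × 2 = 512.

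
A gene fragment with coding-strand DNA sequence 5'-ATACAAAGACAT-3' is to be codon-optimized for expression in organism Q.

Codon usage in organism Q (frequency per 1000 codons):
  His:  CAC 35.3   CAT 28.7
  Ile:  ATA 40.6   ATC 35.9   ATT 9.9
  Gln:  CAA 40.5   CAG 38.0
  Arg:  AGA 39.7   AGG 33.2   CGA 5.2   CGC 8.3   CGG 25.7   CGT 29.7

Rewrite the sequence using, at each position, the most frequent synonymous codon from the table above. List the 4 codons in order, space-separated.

ATA CAA AGA CAC

Codon 1 (Ile): best is ATA at 40.6.
Codon 2 (Gln): best is CAA at 40.5.
Codon 3 (Arg): best is AGA at 39.7.
Codon 4 (His): best is CAC at 35.3.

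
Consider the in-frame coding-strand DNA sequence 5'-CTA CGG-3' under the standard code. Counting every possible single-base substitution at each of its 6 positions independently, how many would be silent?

Codon 1 (CTA, Leu): 4 synonymous substitutions.
Codon 2 (CGG, Arg): 4 synonymous substitutions.
Total: 4 + 4 = 8.

8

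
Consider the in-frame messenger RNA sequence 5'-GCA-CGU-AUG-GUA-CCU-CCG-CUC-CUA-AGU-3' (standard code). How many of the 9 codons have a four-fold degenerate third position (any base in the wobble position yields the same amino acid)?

Codon 1 GCA (Ala): third position 4-fold.
Codon 2 CGU (Arg): third position 4-fold.
Codon 3 AUG (Met): third position 1-fold.
Codon 4 GUA (Val): third position 4-fold.
Codon 5 CCU (Pro): third position 4-fold.
Codon 6 CCG (Pro): third position 4-fold.
Codon 7 CUC (Leu): third position 4-fold.
Codon 8 CUA (Leu): third position 4-fold.
Codon 9 AGU (Ser): third position 2-fold.
Four-fold degenerate third positions: 7.

7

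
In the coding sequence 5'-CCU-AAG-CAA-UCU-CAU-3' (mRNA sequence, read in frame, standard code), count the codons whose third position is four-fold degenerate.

Codon 1 CCU (Pro): third position 4-fold.
Codon 2 AAG (Lys): third position 2-fold.
Codon 3 CAA (Gln): third position 2-fold.
Codon 4 UCU (Ser): third position 4-fold.
Codon 5 CAU (His): third position 2-fold.
Four-fold degenerate third positions: 2.

2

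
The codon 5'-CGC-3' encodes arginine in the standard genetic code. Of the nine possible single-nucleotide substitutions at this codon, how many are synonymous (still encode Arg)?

Position 1: none → 0 synonymous.
Position 2: none → 0 synonymous.
Position 3: CGT, CGA, CGG → 3 synonymous.
Total: 0 + 0 + 3 = 3.

3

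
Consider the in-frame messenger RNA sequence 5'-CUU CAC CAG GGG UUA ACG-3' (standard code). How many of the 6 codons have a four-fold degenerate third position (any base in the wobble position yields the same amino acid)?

3

Codon 1 CUU (Leu): third position 4-fold.
Codon 2 CAC (His): third position 2-fold.
Codon 3 CAG (Gln): third position 2-fold.
Codon 4 GGG (Gly): third position 4-fold.
Codon 5 UUA (Leu): third position 2-fold.
Codon 6 ACG (Thr): third position 4-fold.
Four-fold degenerate third positions: 3.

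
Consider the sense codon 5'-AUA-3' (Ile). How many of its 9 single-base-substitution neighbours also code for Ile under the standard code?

2

Position 1: none → 0 synonymous.
Position 2: none → 0 synonymous.
Position 3: AUU, AUC → 2 synonymous.
Total: 0 + 0 + 2 = 2.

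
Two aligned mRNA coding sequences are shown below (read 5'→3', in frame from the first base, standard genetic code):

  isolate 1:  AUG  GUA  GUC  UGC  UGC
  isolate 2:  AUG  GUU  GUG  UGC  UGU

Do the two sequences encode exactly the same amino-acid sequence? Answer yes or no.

Codon 1: AUG Met / AUG Met — identical.
Codon 2: GUA Val / GUU Val — synonymous.
Codon 3: GUC Val / GUG Val — synonymous.
Codon 4: UGC Cys / UGC Cys — identical.
Codon 5: UGC Cys / UGU Cys — synonymous.
Nonsynonymous differences: 0 → same protein.

yes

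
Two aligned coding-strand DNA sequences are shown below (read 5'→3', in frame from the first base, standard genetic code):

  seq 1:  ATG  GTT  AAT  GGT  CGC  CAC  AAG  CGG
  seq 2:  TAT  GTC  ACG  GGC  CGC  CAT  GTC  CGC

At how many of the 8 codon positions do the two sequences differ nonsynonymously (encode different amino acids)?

3

Codon 1: ATG Met / TAT Tyr — nonsynonymous.
Codon 2: GTT Val / GTC Val — synonymous.
Codon 3: AAT Asn / ACG Thr — nonsynonymous.
Codon 4: GGT Gly / GGC Gly — synonymous.
Codon 5: CGC Arg / CGC Arg — identical.
Codon 6: CAC His / CAT His — synonymous.
Codon 7: AAG Lys / GTC Val — nonsynonymous.
Codon 8: CGG Arg / CGC Arg — synonymous.
Nonsynonymous differences: 3.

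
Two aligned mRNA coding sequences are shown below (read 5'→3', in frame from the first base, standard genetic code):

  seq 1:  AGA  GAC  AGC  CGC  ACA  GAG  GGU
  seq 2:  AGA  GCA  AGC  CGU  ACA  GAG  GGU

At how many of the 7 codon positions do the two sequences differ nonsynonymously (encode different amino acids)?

Codon 1: AGA Arg / AGA Arg — identical.
Codon 2: GAC Asp / GCA Ala — nonsynonymous.
Codon 3: AGC Ser / AGC Ser — identical.
Codon 4: CGC Arg / CGU Arg — synonymous.
Codon 5: ACA Thr / ACA Thr — identical.
Codon 6: GAG Glu / GAG Glu — identical.
Codon 7: GGU Gly / GGU Gly — identical.
Nonsynonymous differences: 1.

1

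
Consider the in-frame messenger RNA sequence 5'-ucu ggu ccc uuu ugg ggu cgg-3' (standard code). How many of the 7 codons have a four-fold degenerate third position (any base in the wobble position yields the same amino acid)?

5

Codon 1 UCU (Ser): third position 4-fold.
Codon 2 GGU (Gly): third position 4-fold.
Codon 3 CCC (Pro): third position 4-fold.
Codon 4 UUU (Phe): third position 2-fold.
Codon 5 UGG (Trp): third position 1-fold.
Codon 6 GGU (Gly): third position 4-fold.
Codon 7 CGG (Arg): third position 4-fold.
Four-fold degenerate third positions: 5.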